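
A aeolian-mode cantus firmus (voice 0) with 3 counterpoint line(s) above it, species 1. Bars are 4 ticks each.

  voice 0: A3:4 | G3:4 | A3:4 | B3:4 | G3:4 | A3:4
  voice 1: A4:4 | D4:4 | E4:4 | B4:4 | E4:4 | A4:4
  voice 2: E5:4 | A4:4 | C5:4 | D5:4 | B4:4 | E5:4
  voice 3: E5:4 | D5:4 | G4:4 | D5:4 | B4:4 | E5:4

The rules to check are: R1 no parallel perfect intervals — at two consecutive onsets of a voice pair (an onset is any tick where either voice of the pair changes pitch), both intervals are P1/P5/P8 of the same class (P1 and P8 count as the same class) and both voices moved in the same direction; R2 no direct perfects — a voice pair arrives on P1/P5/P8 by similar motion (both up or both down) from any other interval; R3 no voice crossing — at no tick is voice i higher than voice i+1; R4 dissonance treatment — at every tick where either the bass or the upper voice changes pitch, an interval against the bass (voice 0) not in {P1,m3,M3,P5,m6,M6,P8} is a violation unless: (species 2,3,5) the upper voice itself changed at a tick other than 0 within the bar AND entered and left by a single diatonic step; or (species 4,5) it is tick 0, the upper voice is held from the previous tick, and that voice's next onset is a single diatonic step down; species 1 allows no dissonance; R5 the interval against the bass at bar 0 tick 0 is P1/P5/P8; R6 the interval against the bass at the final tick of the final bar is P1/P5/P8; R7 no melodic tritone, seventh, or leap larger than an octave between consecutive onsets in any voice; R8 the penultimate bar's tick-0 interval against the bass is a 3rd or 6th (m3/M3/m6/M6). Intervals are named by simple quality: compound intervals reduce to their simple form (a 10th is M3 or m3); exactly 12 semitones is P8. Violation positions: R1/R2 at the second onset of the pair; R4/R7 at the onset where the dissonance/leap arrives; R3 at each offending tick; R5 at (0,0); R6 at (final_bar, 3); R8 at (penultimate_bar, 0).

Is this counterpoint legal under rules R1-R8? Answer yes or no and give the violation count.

No (22 violations)

bar 0: v0=A3 v1=A4 v2=E5 v3=E5 (P5)
bar 1: v0=G3 v1=D4 v2=A4 v3=D5 (P5)
bar 2: v0=A3 v1=E4 v2=C5 v3=G4 (m7)
bar 3: v0=B3 v1=B4 v2=D5 v3=D5 (m3)
bar 4: v0=G3 v1=E4 v2=B4 v3=B4 (M3)
bar 5: v0=A3 v1=A4 v2=E5 v3=E5 (P5)
  R1 @ bar1.0: A3/E5 P5 -> G3/D5 P5 similar
  R1 @ bar1.0: A4/E5 P5 -> D4/A4 P5 similar
  R2 @ bar1.0: A3/A4 P8 -> G3/D4 P5 similar
  R2 @ bar1.0: A4/E5 P5 -> D4/D5 P8 similar
  R4 @ bar1.0: G3/A4 M2 untreated
  R1 @ bar2.0: G3/D4 P5 -> A3/E4 P5 similar
  R3 @ bar2.0: C5 above G4
  R4 @ bar2.0: A3/G4 m7 untreated
  R3 @ bar2.1: C5 above G4
  R3 @ bar2.2: C5 above G4
  R3 @ bar2.3: C5 above G4
  R2 @ bar3.0: A3/E4 P5 -> B3/B4 P8 similar
  R2 @ bar3.0: C5/G4 P4 -> D5/D5 P1 similar
  R1 @ bar4.0: D5/D5 P1 -> B4/B4 P1 similar
  R2 @ bar4.0: B4/D5 m3 -> E4/B4 P5 similar
  R2 @ bar4.0: B4/D5 m3 -> E4/B4 P5 similar
  R1 @ bar5.0: E4/B4 P5 -> A4/E5 P5 similar
  R1 @ bar5.0: E4/B4 P5 -> A4/E5 P5 similar
  R1 @ bar5.0: B4/B4 P1 -> E5/E5 P1 similar
  R2 @ bar5.0: G3/E4 M6 -> A3/A4 P8 similar
  R2 @ bar5.0: G3/B4 M3 -> A3/E5 P5 similar
  R2 @ bar5.0: G3/B4 M3 -> A3/E5 P5 similar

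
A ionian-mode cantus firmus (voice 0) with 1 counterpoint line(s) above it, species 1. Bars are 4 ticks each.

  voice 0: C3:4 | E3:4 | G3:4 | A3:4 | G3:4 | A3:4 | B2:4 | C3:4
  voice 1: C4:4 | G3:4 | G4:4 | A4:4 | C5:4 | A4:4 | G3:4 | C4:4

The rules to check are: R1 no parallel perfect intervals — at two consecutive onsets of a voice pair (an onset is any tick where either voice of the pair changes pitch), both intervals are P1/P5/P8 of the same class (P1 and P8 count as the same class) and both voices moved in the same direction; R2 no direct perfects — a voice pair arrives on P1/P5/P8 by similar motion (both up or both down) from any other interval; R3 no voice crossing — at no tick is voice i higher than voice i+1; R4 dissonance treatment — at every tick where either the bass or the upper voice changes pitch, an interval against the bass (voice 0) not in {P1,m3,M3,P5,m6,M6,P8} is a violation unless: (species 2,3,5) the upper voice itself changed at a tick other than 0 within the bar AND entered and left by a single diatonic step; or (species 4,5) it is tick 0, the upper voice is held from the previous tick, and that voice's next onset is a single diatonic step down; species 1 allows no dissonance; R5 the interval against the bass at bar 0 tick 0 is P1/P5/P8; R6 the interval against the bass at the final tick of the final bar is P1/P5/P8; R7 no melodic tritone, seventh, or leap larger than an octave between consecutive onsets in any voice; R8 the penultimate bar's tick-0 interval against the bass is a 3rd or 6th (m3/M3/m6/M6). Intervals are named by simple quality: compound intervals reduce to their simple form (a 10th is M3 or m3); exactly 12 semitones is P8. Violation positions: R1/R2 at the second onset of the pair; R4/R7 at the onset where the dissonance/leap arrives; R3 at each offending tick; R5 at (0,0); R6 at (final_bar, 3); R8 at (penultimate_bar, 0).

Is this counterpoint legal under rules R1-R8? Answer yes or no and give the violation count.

No (6 violations)

bar 0: v0=C3 v1=C4 (P8)
bar 1: v0=E3 v1=G3 (m3)
bar 2: v0=G3 v1=G4 (P8)
bar 3: v0=A3 v1=A4 (P8)
bar 4: v0=G3 v1=C5 (P4)
bar 5: v0=A3 v1=A4 (P8)
bar 6: v0=B2 v1=G3 (m6)
bar 7: v0=C3 v1=C4 (P8)
  R2 @ bar2.0: E3/G3 m3 -> G3/G4 P8 similar
  R1 @ bar3.0: G3/G4 P8 -> A3/A4 P8 similar
  R4 @ bar4.0: G3/C5 P4 untreated
  R7 @ bar6.0: A3->B2 leap 10st
  R7 @ bar6.0: A4->G3 leap 14st
  R2 @ bar7.0: B2/G3 m6 -> C3/C4 P8 similar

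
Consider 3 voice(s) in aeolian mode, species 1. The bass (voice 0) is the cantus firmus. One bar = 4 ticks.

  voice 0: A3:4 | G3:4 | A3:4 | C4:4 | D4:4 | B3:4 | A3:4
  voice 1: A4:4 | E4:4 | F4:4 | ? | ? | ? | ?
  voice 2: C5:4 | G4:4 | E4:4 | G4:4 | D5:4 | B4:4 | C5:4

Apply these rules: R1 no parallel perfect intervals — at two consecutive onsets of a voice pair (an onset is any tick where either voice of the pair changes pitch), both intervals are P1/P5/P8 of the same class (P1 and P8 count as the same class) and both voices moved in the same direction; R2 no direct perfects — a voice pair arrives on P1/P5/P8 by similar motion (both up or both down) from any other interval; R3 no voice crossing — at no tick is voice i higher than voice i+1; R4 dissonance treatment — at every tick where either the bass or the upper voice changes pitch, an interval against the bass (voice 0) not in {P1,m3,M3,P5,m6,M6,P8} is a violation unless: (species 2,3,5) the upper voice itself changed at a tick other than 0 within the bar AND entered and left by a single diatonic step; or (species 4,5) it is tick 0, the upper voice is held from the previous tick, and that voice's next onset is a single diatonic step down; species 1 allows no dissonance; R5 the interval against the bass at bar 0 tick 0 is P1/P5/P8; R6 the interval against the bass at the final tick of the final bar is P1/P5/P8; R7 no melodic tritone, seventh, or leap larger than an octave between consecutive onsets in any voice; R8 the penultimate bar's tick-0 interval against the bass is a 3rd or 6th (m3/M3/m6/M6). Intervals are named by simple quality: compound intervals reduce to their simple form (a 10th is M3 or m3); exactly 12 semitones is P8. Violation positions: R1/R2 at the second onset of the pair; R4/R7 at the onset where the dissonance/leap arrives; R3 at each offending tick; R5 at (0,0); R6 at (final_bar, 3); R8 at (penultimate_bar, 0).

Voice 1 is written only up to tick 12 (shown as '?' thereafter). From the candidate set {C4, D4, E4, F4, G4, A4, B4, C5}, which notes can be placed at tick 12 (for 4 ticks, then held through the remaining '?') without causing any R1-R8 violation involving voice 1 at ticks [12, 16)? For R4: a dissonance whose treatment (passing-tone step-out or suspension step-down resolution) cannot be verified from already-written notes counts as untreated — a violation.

{C4, E4}

C4: legal
D4: violates R4
E4: legal
F4: violates R4
G4: violates R2
A4: violates R3
B4: violates R3,R4,R7
C5: violates R2,R3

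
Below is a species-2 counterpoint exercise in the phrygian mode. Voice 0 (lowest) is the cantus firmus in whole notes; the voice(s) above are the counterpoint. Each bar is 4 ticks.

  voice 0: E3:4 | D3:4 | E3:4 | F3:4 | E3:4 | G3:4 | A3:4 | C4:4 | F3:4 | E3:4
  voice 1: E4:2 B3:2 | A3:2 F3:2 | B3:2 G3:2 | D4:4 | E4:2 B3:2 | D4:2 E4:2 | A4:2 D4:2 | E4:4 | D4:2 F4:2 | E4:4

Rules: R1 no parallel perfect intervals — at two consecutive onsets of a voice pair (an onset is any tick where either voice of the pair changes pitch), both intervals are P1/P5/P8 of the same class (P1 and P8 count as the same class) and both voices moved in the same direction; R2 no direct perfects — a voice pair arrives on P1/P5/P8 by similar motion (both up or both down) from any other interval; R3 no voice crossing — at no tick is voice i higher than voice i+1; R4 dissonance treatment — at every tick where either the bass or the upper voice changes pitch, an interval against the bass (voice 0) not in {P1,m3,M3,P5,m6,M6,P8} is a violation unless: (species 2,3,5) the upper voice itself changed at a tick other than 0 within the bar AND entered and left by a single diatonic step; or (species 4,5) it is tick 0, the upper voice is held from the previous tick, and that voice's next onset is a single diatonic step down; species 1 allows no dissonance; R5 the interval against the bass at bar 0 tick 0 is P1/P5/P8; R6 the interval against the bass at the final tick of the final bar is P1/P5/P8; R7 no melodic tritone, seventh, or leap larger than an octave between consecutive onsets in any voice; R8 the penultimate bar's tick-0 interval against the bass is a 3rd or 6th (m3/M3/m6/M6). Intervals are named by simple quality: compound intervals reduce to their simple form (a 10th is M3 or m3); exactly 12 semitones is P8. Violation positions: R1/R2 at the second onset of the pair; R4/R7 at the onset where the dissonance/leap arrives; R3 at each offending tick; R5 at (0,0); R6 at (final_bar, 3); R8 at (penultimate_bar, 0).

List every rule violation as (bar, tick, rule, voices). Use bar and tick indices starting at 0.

(1, 0, R1, (0, 1))
(2, 0, R2, (0, 1))
(2, 0, R7, (1,))
(5, 0, R1, (0, 1))
(6, 0, R2, (0, 1))
(6, 2, R4, (0, 1))
(9, 0, R1, (0, 1))

bar 0: v0=E3 v1=E4 downbeat P8
bar 1: v0=D3 v1=A3 downbeat P5
bar 2: v0=E3 v1=B3 downbeat P5
bar 3: v0=F3 v1=D4 downbeat M6
bar 4: v0=E3 v1=E4 downbeat P8
bar 5: v0=G3 v1=D4 downbeat P5
bar 6: v0=A3 v1=A4 downbeat P8
bar 7: v0=C4 v1=E4 downbeat M3
bar 8: v0=F3 v1=D4 downbeat M6
bar 9: v0=E3 v1=E4 downbeat P8
  -> R1 @ bar 1 tick 0 v(0, 1): E3/B3 P5 -> D3/A3 P5 similar
  -> R2 @ bar 2 tick 0 v(0, 1): D3/F3 m3 -> E3/B3 P5 similar
  -> R7 @ bar 2 tick 0 v(1,): F3->B3 leap 6st
  -> R1 @ bar 5 tick 0 v(0, 1): E3/B3 P5 -> G3/D4 P5 similar
  -> R2 @ bar 6 tick 0 v(0, 1): G3/E4 M6 -> A3/A4 P8 similar
  -> R4 @ bar 6 tick 2 v(0, 1): A3/D4 P4 untreated
  -> R1 @ bar 9 tick 0 v(0, 1): F3/F4 P8 -> E3/E4 P8 similar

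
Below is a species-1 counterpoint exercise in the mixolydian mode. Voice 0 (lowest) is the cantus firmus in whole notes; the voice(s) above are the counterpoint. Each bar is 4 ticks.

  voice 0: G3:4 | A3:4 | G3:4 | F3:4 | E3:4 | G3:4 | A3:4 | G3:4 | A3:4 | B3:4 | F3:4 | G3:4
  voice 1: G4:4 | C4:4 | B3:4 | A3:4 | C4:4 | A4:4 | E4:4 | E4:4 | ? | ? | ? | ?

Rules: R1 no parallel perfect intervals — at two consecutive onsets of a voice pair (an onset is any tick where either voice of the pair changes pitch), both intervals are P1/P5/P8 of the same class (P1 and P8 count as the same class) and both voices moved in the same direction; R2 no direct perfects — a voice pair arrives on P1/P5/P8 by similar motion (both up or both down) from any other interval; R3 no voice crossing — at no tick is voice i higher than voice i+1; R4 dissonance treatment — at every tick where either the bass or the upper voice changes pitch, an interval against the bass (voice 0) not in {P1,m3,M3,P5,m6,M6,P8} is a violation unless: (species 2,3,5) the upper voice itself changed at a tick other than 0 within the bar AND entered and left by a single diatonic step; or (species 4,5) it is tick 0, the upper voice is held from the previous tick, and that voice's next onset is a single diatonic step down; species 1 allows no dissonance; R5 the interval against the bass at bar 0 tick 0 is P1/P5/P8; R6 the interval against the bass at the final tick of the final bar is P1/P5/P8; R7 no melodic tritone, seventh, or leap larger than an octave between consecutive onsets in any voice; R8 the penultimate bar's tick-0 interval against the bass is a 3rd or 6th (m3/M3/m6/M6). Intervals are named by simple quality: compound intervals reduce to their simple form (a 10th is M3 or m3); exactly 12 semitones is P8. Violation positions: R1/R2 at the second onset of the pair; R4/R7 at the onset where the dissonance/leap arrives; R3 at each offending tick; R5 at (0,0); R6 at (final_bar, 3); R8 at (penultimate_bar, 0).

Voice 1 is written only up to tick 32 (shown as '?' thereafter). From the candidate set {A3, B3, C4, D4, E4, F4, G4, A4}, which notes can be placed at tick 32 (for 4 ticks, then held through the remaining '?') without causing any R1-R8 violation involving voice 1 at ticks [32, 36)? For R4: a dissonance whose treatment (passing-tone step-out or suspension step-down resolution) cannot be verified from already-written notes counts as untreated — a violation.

{A3, C4, E4, F4}

A3: legal
B3: violates R4
C4: legal
D4: violates R4
E4: legal
F4: legal
G4: violates R4
A4: violates R2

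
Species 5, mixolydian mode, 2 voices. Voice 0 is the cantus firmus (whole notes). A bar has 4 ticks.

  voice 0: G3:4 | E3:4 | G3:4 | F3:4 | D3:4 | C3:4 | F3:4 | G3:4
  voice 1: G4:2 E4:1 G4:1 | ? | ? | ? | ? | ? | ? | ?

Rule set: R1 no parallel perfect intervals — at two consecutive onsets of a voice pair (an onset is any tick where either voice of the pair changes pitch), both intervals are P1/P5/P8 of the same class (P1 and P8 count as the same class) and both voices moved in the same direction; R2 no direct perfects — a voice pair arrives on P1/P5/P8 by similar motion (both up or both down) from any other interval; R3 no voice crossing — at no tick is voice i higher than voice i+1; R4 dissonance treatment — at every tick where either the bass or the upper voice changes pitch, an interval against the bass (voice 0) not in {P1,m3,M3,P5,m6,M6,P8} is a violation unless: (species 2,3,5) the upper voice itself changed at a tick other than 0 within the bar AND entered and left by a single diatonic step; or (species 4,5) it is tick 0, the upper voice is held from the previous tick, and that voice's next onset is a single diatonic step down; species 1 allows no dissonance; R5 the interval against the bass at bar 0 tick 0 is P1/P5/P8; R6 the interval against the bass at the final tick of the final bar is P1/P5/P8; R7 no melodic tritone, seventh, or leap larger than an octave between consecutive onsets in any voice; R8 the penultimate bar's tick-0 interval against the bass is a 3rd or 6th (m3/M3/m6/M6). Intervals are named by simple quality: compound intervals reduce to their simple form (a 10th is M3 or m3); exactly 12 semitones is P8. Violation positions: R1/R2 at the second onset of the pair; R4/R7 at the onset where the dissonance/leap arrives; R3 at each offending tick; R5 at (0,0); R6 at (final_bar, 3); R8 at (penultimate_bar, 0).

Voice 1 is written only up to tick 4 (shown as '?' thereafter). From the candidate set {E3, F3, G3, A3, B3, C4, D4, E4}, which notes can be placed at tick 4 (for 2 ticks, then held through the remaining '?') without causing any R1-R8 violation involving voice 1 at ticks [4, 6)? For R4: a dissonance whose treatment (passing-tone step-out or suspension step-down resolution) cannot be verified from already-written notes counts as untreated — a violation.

{C4, G3}

E3: violates R1,R7
F3: violates R4,R7
G3: legal
A3: violates R4,R7
B3: violates R2
C4: legal
D4: violates R4
E4: violates R1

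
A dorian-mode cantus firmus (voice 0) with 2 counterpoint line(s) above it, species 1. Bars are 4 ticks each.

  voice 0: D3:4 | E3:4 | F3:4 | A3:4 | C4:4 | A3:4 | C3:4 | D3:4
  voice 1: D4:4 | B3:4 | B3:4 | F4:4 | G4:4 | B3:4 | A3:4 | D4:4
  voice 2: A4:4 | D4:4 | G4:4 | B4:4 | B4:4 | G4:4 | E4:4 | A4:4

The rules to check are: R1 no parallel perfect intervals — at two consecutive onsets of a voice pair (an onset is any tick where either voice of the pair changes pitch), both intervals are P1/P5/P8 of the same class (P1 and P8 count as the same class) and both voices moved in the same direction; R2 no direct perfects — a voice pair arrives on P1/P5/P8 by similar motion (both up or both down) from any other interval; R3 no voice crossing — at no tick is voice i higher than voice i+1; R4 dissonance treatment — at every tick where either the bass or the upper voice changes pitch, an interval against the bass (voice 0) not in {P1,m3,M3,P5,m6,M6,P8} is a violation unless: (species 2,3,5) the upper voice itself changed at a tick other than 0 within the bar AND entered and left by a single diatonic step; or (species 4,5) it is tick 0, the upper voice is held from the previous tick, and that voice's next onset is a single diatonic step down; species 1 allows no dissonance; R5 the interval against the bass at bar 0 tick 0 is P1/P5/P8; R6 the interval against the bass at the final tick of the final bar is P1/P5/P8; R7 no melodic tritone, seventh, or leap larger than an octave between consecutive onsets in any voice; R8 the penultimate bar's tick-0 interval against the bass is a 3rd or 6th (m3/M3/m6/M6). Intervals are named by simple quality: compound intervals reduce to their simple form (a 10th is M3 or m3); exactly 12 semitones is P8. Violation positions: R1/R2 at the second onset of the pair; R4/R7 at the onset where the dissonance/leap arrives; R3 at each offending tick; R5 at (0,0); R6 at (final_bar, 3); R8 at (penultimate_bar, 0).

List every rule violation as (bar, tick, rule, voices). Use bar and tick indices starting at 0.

(1, 0, R4, (0, 2))
(2, 0, R4, (0, 1))
(2, 0, R4, (0, 2))
(3, 0, R4, (0, 2))
(3, 0, R7, (1,))
(4, 0, R2, (0, 1))
(4, 0, R4, (0, 2))
(5, 0, R4, (0, 1))
(5, 0, R4, (0, 2))
(6, 0, R2, (1, 2))
(7, 0, R1, (1, 2))
(7, 0, R2, (0, 1))
(7, 0, R2, (0, 2))

bar 0: v0=D3 v1=D4 v2=A4 downbeat P5
bar 1: v0=E3 v1=B3 v2=D4 downbeat m7
bar 2: v0=F3 v1=B3 v2=G4 downbeat M2
bar 3: v0=A3 v1=F4 v2=B4 downbeat M2
bar 4: v0=C4 v1=G4 v2=B4 downbeat M7
bar 5: v0=A3 v1=B3 v2=G4 downbeat m7
bar 6: v0=C3 v1=A3 v2=E4 downbeat M3
bar 7: v0=D3 v1=D4 v2=A4 downbeat P5
  -> R4 @ bar 1 tick 0 v(0, 2): E3/D4 m7 untreated
  -> R4 @ bar 2 tick 0 v(0, 1): F3/B3 TT untreated
  -> R4 @ bar 2 tick 0 v(0, 2): F3/G4 M2 untreated
  -> R4 @ bar 3 tick 0 v(0, 2): A3/B4 M2 untreated
  -> R7 @ bar 3 tick 0 v(1,): B3->F4 leap 6st
  -> R2 @ bar 4 tick 0 v(0, 1): A3/F4 m6 -> C4/G4 P5 similar
  -> R4 @ bar 4 tick 0 v(0, 2): C4/B4 M7 untreated
  -> R4 @ bar 5 tick 0 v(0, 1): A3/B3 M2 untreated
  -> R4 @ bar 5 tick 0 v(0, 2): A3/G4 m7 untreated
  -> R2 @ bar 6 tick 0 v(1, 2): B3/G4 m6 -> A3/E4 P5 similar
  -> R1 @ bar 7 tick 0 v(1, 2): A3/E4 P5 -> D4/A4 P5 similar
  -> R2 @ bar 7 tick 0 v(0, 1): C3/A3 M6 -> D3/D4 P8 similar
  -> R2 @ bar 7 tick 0 v(0, 2): C3/E4 M3 -> D3/A4 P5 similar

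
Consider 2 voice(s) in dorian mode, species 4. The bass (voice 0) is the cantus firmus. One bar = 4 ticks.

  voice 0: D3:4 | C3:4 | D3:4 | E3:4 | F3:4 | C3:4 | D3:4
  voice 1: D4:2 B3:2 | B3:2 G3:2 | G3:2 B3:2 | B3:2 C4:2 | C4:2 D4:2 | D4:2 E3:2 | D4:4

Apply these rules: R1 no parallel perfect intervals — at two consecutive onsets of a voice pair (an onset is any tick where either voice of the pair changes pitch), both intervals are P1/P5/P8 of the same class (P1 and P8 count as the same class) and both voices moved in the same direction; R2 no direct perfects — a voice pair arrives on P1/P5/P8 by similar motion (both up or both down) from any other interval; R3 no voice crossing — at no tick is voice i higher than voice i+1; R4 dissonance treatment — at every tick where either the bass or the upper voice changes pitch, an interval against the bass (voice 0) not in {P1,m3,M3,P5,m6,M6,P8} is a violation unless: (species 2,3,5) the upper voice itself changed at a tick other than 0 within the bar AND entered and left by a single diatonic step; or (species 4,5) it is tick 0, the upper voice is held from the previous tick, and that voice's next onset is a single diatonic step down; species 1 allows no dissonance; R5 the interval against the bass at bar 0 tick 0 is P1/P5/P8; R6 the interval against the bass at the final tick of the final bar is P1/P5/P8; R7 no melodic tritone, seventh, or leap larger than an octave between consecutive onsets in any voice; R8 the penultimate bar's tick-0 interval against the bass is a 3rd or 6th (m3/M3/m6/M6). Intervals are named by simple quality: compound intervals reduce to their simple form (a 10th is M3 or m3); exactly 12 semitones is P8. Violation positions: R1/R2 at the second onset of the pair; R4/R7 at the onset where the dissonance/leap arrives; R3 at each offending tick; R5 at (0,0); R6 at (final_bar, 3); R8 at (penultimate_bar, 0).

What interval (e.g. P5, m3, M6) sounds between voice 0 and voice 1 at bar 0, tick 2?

M6

voice 0=D3 voice 1=B3 -> M6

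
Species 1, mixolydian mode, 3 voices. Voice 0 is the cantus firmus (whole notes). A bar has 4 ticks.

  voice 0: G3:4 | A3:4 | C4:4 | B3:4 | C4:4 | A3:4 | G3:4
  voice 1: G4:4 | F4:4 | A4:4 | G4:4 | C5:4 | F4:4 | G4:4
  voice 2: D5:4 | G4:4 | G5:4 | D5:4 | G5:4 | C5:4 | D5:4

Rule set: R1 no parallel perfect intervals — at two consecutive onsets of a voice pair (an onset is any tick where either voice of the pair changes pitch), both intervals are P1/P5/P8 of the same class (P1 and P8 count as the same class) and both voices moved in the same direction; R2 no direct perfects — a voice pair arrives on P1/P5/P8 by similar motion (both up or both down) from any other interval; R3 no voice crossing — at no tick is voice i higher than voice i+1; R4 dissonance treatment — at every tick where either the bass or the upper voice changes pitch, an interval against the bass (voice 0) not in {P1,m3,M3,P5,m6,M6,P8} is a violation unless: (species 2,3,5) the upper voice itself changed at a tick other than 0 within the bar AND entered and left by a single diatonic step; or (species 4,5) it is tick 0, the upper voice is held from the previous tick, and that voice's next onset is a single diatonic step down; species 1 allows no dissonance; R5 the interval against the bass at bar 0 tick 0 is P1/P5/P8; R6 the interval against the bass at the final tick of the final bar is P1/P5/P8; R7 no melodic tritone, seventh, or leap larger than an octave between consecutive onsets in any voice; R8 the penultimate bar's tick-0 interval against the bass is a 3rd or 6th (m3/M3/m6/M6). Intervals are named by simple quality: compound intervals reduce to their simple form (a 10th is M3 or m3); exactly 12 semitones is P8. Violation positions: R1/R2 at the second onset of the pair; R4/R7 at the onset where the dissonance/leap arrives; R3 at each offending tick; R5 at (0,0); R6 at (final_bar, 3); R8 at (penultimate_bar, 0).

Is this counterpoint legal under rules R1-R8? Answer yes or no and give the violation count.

No (8 violations)

bar 0: v0=G3 v1=G4 v2=D5 (P5)
bar 1: v0=A3 v1=F4 v2=G4 (m7)
bar 2: v0=C4 v1=A4 v2=G5 (P5)
bar 3: v0=B3 v1=G4 v2=D5 (m3)
bar 4: v0=C4 v1=C5 v2=G5 (P5)
bar 5: v0=A3 v1=F4 v2=C5 (m3)
bar 6: v0=G3 v1=G4 v2=D5 (P5)
  R4 @ bar1.0: A3/G4 m7 untreated
  R2 @ bar2.0: A3/G4 m7 -> C4/G5 P5 similar
  R2 @ bar3.0: A4/G5 m7 -> G4/D5 P5 similar
  R1 @ bar4.0: G4/D5 P5 -> C5/G5 P5 similar
  R2 @ bar4.0: B3/G4 m6 -> C4/C5 P8 similar
  R2 @ bar4.0: B3/D5 m3 -> C4/G5 P5 similar
  R1 @ bar5.0: C5/G5 P5 -> F4/C5 P5 similar
  R1 @ bar6.0: F4/C5 P5 -> G4/D5 P5 similar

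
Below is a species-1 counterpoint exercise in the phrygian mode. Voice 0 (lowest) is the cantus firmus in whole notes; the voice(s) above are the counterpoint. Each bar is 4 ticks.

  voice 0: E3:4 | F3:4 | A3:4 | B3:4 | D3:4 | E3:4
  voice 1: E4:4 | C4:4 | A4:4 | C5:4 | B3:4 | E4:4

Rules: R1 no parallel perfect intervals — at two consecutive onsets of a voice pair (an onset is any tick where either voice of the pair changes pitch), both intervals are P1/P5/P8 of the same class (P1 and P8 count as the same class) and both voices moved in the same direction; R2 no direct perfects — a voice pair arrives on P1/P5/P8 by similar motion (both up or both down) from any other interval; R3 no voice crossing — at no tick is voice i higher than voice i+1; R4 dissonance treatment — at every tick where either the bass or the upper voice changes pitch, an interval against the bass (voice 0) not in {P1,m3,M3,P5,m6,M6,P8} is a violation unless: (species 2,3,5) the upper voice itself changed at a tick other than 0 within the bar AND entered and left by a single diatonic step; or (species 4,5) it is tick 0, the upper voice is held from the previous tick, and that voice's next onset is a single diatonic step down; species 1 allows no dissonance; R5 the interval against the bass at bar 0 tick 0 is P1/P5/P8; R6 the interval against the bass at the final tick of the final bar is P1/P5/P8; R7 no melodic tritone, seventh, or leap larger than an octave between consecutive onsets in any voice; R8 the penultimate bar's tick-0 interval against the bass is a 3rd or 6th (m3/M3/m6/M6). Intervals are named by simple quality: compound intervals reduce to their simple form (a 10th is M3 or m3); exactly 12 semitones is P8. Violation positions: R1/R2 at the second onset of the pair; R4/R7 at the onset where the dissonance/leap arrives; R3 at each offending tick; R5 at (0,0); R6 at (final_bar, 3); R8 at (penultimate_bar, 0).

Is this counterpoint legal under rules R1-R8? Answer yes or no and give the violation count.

bar 0: v0=E3 v1=E4 (P8)
bar 1: v0=F3 v1=C4 (P5)
bar 2: v0=A3 v1=A4 (P8)
bar 3: v0=B3 v1=C5 (m2)
bar 4: v0=D3 v1=B3 (M6)
bar 5: v0=E3 v1=E4 (P8)
  R2 @ bar2.0: F3/C4 P5 -> A3/A4 P8 similar
  R4 @ bar3.0: B3/C5 m2 untreated
  R7 @ bar4.0: C5->B3 leap 13st
  R2 @ bar5.0: D3/B3 M6 -> E3/E4 P8 similar

No (4 violations)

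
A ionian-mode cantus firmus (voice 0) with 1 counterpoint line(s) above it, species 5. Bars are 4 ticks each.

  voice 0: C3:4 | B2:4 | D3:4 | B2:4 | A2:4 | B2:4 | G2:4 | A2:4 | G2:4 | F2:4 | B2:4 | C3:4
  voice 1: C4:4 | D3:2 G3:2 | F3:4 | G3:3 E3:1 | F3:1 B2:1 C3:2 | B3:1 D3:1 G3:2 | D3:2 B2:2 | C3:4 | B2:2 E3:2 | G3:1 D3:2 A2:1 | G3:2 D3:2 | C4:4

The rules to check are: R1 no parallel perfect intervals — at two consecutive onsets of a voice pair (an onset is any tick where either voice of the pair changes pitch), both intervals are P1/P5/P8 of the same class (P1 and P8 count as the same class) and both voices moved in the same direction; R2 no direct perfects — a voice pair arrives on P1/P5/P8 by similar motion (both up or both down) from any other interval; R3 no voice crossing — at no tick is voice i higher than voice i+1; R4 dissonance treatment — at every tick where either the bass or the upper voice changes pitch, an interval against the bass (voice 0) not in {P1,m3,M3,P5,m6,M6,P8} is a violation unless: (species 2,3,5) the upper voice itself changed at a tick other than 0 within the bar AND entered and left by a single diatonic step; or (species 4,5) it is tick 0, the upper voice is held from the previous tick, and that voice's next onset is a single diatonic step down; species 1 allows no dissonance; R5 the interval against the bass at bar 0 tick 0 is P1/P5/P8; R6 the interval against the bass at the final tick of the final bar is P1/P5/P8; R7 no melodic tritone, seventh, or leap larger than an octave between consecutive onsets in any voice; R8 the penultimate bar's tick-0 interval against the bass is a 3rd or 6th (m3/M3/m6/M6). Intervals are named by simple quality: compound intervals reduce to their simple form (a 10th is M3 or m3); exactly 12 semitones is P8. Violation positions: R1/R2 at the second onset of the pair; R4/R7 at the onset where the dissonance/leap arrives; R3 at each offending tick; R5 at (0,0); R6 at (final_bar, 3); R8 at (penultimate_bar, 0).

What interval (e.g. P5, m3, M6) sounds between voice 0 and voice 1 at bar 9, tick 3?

M3

voice 0=F2 voice 1=A2 -> M3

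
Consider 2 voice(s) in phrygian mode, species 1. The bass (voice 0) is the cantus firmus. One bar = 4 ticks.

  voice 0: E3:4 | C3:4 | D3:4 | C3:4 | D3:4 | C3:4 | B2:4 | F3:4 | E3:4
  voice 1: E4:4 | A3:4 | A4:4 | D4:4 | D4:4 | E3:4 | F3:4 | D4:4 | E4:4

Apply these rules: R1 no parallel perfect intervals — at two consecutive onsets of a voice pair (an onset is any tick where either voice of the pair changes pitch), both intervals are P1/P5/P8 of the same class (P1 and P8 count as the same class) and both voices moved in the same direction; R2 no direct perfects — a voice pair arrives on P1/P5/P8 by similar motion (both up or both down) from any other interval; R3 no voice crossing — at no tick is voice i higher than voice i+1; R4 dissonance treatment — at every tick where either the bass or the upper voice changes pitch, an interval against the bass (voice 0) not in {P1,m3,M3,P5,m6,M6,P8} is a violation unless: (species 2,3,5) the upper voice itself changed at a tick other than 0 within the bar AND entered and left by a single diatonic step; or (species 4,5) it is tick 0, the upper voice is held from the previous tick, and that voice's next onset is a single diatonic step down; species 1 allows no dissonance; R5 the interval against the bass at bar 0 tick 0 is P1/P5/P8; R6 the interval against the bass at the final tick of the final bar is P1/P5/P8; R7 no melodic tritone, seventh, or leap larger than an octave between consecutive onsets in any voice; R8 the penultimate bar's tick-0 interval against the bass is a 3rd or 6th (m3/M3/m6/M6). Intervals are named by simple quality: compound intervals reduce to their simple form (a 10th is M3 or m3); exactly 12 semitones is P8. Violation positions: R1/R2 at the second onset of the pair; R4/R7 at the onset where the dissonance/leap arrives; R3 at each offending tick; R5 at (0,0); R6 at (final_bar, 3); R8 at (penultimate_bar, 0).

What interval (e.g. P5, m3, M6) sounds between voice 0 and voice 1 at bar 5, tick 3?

voice 0=C3 voice 1=E3 -> M3

M3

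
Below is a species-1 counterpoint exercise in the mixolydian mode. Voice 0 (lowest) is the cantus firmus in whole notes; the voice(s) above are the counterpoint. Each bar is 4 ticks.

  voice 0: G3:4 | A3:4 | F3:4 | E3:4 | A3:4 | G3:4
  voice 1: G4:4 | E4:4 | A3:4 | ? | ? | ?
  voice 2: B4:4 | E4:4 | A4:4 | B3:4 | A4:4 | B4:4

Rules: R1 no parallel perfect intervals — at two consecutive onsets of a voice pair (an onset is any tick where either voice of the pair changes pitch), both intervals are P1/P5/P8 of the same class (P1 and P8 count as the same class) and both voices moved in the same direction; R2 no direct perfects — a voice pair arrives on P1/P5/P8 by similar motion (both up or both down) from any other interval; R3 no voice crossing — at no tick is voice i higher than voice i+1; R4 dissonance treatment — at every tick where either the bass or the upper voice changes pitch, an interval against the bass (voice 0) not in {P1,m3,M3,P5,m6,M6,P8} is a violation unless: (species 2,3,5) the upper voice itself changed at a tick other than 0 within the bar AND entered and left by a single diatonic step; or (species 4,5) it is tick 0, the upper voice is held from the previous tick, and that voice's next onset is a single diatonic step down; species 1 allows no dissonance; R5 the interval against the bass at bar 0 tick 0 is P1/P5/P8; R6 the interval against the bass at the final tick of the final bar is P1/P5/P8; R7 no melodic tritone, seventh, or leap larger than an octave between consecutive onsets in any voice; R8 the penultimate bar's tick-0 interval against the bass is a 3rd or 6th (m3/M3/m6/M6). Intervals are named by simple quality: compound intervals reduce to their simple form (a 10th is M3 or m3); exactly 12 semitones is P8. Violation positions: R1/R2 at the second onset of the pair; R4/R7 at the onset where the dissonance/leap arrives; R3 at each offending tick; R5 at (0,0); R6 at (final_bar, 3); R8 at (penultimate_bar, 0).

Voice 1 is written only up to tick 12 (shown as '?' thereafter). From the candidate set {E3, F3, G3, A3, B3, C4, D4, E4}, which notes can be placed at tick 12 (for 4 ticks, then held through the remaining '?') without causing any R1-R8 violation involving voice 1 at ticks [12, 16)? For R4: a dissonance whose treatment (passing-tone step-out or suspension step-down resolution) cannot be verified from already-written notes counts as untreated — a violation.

{B3, G3}

E3: violates R2
F3: violates R4
G3: legal
A3: violates R4
B3: legal
C4: violates R3
D4: violates R3,R4
E4: violates R3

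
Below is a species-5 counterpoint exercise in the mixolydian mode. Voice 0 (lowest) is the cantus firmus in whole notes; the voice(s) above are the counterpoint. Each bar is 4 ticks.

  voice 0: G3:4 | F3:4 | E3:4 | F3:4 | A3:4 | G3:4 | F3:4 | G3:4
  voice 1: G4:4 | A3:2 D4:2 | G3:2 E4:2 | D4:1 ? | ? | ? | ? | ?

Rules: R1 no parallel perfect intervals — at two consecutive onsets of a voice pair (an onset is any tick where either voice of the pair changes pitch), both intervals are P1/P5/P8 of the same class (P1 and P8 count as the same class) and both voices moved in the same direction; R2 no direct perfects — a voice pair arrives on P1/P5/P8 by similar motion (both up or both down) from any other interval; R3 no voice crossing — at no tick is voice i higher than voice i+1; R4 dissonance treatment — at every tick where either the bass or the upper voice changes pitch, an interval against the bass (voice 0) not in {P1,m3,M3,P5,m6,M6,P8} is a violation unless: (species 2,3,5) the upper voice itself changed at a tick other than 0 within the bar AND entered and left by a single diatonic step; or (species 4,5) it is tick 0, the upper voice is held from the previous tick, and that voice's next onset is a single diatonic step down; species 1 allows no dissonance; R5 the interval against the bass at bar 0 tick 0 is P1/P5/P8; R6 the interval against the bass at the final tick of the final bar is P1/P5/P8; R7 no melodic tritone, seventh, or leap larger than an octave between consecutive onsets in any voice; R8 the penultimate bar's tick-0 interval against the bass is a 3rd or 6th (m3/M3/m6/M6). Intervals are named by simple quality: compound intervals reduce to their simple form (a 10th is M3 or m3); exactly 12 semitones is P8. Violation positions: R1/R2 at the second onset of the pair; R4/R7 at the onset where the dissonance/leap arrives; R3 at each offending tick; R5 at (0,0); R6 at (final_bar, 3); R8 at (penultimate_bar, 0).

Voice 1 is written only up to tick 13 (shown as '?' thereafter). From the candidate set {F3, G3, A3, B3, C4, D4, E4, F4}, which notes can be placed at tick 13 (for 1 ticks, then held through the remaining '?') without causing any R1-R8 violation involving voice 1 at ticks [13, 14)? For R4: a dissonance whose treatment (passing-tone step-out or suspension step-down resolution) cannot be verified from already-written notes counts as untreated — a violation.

{A3, C4, D4, F3, F4}

F3: legal
G3: violates R4
A3: legal
B3: violates R4
C4: legal
D4: legal
E4: violates R4
F4: legal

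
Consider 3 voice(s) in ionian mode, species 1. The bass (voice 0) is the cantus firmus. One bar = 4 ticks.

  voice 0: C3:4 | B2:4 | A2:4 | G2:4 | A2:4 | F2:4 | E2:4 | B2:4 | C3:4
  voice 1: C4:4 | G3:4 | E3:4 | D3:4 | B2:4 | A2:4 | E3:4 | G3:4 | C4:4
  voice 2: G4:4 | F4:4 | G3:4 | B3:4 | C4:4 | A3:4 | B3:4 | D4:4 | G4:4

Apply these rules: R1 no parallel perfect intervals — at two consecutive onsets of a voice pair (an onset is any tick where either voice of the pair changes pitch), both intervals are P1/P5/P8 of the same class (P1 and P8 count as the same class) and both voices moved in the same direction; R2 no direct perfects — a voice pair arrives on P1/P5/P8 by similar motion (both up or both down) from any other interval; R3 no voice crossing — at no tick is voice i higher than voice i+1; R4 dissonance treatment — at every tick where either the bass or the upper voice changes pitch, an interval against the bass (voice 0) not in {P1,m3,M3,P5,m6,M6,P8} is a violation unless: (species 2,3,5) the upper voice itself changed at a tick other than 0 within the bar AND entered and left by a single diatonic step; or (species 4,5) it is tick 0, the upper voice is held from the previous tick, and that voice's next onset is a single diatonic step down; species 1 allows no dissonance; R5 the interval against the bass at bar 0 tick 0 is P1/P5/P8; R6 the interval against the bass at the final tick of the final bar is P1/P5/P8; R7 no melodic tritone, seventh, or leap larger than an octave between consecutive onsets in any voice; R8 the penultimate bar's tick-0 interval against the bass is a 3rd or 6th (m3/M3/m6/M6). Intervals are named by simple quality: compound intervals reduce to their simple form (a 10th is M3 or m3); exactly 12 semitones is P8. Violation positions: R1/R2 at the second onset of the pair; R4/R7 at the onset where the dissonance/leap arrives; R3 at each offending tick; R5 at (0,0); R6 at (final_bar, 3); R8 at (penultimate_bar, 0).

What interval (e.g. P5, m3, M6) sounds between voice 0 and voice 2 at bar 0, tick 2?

voice 0=C3 voice 2=G4 -> P5

P5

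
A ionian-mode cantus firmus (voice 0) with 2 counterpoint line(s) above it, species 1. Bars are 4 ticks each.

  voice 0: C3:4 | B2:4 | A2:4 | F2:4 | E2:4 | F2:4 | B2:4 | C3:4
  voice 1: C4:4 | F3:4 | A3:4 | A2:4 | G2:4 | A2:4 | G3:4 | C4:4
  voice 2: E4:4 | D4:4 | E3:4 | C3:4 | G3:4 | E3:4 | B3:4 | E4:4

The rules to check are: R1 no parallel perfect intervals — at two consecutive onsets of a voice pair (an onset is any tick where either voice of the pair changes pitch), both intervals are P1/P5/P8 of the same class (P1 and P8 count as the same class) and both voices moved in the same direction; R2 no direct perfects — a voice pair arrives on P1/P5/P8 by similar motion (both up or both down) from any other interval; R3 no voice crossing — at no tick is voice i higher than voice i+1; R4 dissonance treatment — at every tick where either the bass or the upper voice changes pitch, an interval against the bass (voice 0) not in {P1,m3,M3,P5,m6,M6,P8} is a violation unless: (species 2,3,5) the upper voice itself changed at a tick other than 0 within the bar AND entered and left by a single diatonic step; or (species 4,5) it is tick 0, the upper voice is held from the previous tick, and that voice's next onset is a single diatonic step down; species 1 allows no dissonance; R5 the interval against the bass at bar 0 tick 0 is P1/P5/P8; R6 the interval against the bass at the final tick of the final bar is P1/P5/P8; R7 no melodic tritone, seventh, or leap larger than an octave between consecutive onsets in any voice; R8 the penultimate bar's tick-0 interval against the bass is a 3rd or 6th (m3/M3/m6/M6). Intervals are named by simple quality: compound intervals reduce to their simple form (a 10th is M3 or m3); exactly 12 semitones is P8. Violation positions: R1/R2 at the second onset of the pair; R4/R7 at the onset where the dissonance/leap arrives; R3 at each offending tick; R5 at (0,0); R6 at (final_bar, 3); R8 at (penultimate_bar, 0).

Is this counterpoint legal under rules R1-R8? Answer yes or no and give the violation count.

bar 0: v0=C3 v1=C4 v2=E4 (M3)
bar 1: v0=B2 v1=F3 v2=D4 (m3)
bar 2: v0=A2 v1=A3 v2=E3 (P5)
bar 3: v0=F2 v1=A2 v2=C3 (P5)
bar 4: v0=E2 v1=G2 v2=G3 (m3)
bar 5: v0=F2 v1=A2 v2=E3 (M7)
bar 6: v0=B2 v1=G3 v2=B3 (P8)
bar 7: v0=C3 v1=C4 v2=E4 (M3)
  R5 @ bar0.0: opens on M3
  R4 @ bar1.0: B2/F3 TT untreated
  R2 @ bar2.0: B2/D4 m3 -> A2/E3 P5 similar
  R3 @ bar2.0: A3 above E3
  R7 @ bar2.0: D4->E3 leap 10st
  R3 @ bar2.1: A3 above E3
  R3 @ bar2.2: A3 above E3
  R3 @ bar2.3: A3 above E3
  R1 @ bar3.0: A2/E3 P5 -> F2/C3 P5 similar
  R4 @ bar5.0: F2/E3 M7 untreated
  R2 @ bar6.0: F2/E3 M7 -> B2/B3 P8 similar
  R7 @ bar6.0: F2->B2 leap 6st
  R7 @ bar6.0: A2->G3 leap 10st
  R8 @ bar6.0: penult P8 not 3rd/6th
  R2 @ bar7.0: B2/G3 m6 -> C3/C4 P8 similar
  R6 @ bar7.3: closes on M3

No (16 violations)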